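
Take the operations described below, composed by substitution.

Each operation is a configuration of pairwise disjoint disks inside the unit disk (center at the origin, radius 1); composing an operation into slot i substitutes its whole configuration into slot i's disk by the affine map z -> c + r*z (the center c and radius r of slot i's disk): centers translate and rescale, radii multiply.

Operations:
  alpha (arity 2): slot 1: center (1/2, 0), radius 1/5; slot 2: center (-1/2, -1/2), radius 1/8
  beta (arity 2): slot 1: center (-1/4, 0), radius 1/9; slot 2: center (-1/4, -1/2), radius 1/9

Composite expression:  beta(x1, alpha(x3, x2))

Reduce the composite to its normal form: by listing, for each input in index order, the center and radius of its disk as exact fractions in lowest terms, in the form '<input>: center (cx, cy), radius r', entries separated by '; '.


x1: center (-1/4, 0), radius 1/9; x2: center (-11/36, -5/9), radius 1/72; x3: center (-7/36, -1/2), radius 1/45

Affine substitution under beta: radii multiply and x-centers shift.
x1: after 1 affine step, its disk has center (-1/4, 0), radius 1/9
x3: after 2 affine steps, its disk has center (-7/36, -1/2), radius 1/45
x2: after 2 affine steps, its disk has center (-11/36, -5/9), radius 1/72


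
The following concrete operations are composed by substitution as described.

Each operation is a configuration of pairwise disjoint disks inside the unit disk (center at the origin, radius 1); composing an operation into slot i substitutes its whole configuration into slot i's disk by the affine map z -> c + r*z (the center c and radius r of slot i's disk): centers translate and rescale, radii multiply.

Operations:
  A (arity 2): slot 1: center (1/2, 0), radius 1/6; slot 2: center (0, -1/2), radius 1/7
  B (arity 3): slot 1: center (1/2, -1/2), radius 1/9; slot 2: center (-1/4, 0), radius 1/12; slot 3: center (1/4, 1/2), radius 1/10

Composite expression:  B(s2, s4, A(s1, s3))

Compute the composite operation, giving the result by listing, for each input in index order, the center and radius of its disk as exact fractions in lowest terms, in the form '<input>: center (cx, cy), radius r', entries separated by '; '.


s1: center (3/10, 1/2), radius 1/60; s2: center (1/2, -1/2), radius 1/9; s3: center (1/4, 9/20), radius 1/70; s4: center (-1/4, 0), radius 1/12

Affine substitution under B: radii multiply and s-centers shift.
input s2: applying the 1 nested substitution gives center (1/2, -1/2), radius 1/9
input s4: applying the 1 nested substitution gives center (-1/4, 0), radius 1/12
input s1: applying the 2 nested substitutions gives center (3/10, 1/2), radius 1/60
input s3: applying the 2 nested substitutions gives center (1/4, 9/20), radius 1/70


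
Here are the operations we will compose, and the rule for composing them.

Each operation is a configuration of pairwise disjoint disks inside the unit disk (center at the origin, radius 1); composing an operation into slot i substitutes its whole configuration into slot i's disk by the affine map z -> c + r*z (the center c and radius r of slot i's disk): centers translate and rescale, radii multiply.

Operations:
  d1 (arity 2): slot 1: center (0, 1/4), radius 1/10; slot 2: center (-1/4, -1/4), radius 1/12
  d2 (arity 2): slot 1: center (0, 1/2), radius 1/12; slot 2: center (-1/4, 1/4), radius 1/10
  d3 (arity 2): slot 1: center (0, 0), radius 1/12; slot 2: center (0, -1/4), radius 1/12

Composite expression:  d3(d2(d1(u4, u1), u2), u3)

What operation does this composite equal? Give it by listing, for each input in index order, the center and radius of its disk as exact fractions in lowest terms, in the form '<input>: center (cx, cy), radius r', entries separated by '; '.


u1: center (-1/576, 23/576), radius 1/1728; u2: center (-1/48, 1/48), radius 1/120; u3: center (0, -1/4), radius 1/12; u4: center (0, 25/576), radius 1/1440


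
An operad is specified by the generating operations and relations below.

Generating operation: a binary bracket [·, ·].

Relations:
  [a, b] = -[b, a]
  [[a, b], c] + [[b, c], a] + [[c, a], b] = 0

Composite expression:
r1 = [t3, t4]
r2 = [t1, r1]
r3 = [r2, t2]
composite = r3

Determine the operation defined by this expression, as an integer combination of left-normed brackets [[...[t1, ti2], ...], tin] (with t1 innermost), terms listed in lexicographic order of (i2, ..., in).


[[[t1, t3], t4], t2] - [[[t1, t4], t3], t2]

In the tensor algebra, words opening t1 carry the t1-anchored form.
Composite bracket: [[t1, [t3, t4]], t2]
Each bracket splits as ab - ba, giving 8 signed words (2^3 = 8).
The t1-initial words carry the normal form:
  t1t3t4t2 appears with sign +1, giving the term +[[[t1, t3], t4], t2]
  t1t4t3t2 appears with sign -1, giving the term -[[[t1, t4], t3], t2]


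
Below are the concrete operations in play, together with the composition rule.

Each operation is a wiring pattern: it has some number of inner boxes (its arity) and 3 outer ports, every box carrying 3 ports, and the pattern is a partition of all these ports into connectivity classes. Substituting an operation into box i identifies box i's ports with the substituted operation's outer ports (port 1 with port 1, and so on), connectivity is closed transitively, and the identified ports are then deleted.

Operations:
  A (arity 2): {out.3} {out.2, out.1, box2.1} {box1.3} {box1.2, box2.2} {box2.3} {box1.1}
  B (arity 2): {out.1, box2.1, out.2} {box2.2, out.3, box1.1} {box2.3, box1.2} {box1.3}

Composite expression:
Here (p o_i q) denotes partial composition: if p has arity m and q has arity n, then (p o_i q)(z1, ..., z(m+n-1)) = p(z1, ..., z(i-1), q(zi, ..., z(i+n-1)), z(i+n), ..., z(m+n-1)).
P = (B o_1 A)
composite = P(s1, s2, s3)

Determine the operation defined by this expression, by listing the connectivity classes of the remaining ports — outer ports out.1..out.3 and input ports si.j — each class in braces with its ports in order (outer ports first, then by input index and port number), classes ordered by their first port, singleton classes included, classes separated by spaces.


Treat the ports identified at B as solder joints: merge, then drop.
the subtree at A composes to {out.1, out.2, s2.1} {out.3} {s1.1} {s1.2, s2.2} {s1.3} {s2.3} on (s1, s2); out.j = own outer ports
the subtree at B composes to {out.1, out.2, s3.1} {out.3, s2.1, s3.2, s3.3} {s1.1} {s1.2, s2.2} {s1.3} {s2.3} on (s1, s2, s3); out.j = own outer ports

{out.1, out.2, s3.1} {out.3, s2.1, s3.2, s3.3} {s1.1} {s1.2, s2.2} {s1.3} {s2.3}


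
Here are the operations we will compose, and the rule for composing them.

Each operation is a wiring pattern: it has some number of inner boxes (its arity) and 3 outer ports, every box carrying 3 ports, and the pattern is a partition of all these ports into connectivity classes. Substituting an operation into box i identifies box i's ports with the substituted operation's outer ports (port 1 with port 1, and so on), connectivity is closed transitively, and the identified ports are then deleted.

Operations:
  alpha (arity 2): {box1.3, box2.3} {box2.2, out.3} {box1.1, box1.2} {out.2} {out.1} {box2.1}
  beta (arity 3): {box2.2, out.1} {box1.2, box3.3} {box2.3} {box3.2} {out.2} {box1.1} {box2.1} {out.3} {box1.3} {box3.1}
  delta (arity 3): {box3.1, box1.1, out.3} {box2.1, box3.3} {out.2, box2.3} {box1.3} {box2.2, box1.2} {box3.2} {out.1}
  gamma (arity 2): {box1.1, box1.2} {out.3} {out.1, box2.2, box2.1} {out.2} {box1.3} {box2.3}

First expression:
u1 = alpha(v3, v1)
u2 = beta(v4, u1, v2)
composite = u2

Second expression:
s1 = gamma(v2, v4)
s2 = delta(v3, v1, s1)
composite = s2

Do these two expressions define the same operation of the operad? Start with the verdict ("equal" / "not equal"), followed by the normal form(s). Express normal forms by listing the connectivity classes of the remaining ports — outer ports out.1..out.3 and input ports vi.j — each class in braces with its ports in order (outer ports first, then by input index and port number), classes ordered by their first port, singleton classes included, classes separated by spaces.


not equal; the first gives {out.1} {out.2} {out.3} {v1.1} {v1.2} {v1.3, v3.3} {v2.1} {v2.2} {v2.3, v4.2} {v3.1, v3.2} {v4.1} {v4.3} and the second {out.1} {out.2, v1.3} {out.3, v3.1, v4.1, v4.2} {v1.1} {v1.2, v3.2} {v2.1, v2.2} {v2.3} {v3.3} {v4.3}

The first expression reduces to {out.1} {out.2} {out.3} {v1.1} {v1.2} {v1.3, v3.3} {v2.1} {v2.2} {v2.3, v4.2} {v3.1, v3.2} {v4.1} {v4.3}
The second expression reduces to {out.1} {out.2, v1.3} {out.3, v3.1, v4.1, v4.2} {v1.1} {v1.2, v3.2} {v2.1, v2.2} {v2.3} {v3.3} {v4.3}
No match — not equal.


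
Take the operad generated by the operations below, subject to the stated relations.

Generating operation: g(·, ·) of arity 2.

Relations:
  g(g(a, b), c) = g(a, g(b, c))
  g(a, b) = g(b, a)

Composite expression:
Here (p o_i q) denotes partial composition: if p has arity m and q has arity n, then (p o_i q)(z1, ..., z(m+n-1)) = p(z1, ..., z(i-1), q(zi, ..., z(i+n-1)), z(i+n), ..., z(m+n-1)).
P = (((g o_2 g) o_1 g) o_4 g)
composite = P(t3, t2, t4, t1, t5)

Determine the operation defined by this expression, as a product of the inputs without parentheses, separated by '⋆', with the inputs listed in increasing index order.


t1 ⋆ t2 ⋆ t3 ⋆ t4 ⋆ t5


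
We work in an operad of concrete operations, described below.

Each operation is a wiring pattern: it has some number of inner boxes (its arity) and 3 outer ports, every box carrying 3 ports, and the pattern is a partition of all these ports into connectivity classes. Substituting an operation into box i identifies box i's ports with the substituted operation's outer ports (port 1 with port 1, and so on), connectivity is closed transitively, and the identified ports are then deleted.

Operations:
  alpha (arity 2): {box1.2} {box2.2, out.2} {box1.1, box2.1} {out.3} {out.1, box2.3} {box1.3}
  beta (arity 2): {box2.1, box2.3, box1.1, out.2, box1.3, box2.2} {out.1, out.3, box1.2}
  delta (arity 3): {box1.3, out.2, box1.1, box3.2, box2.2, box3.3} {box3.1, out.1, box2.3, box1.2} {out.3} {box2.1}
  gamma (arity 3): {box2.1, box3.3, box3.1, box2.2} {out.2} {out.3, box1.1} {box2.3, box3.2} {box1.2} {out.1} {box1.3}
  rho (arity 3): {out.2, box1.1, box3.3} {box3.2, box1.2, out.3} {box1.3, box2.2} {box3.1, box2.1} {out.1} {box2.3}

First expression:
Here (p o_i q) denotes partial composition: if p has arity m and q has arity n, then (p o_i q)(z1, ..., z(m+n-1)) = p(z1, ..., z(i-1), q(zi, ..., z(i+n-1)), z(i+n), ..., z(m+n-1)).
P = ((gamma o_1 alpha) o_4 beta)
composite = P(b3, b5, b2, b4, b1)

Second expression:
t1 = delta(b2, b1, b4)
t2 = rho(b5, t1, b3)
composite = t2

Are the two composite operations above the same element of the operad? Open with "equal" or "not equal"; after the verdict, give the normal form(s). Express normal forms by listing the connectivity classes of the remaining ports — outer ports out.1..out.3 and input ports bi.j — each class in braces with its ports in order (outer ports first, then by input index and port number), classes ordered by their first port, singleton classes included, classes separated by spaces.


not equal: they reduce to {out.1} {out.2} {out.3, b5.3} {b1.1, b1.2, b1.3, b2.3, b4.1, b4.3} {b2.1, b2.2, b4.2} {b3.1, b5.1} {b3.2} {b3.3} {b5.2} and {out.1} {out.2, b3.3, b5.1} {out.3, b3.2, b5.2} {b1.1} {b1.2, b2.1, b2.3, b4.2, b4.3, b5.3} {b1.3, b2.2, b3.1, b4.1}

The first composite normalizes to {out.1} {out.2} {out.3, b5.3} {b1.1, b1.2, b1.3, b2.3, b4.1, b4.3} {b2.1, b2.2, b4.2} {b3.1, b5.1} {b3.2} {b3.3} {b5.2}
The second composite normalizes to {out.1} {out.2, b3.3, b5.1} {out.3, b3.2, b5.2} {b1.1} {b1.2, b2.1, b2.3, b4.2, b4.3, b5.3} {b1.3, b2.2, b3.1, b4.1}
The normal forms differ: not equal.


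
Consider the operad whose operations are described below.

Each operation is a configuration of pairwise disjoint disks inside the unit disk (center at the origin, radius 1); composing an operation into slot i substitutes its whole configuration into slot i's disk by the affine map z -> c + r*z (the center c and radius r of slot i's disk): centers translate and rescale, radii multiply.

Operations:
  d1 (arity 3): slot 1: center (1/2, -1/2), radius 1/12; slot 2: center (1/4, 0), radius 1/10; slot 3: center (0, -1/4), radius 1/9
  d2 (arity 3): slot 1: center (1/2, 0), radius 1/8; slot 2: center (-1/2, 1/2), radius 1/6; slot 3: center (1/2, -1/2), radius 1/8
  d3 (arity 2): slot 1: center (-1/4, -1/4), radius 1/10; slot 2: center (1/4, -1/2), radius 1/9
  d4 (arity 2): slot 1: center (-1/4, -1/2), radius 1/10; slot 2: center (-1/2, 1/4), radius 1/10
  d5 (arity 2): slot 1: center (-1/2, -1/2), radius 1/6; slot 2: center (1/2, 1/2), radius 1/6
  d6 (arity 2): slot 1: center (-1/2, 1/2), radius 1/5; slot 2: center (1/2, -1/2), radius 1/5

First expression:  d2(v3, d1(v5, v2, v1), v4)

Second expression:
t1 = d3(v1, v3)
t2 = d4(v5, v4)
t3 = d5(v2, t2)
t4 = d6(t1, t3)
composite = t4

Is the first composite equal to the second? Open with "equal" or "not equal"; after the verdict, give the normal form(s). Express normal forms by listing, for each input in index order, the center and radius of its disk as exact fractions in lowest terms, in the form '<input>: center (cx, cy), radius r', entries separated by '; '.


not equal; the first gives v1: center (-1/2, 11/24), radius 1/54; v2: center (-11/24, 1/2), radius 1/60; v3: center (1/2, 0), radius 1/8; v4: center (1/2, -1/2), radius 1/8; v5: center (-5/12, 5/12), radius 1/72 and the second v1: center (-11/20, 9/20), radius 1/50; v2: center (2/5, -3/5), radius 1/30; v3: center (-9/20, 2/5), radius 1/45; v4: center (7/12, -47/120), radius 1/300; v5: center (71/120, -5/12), radius 1/300


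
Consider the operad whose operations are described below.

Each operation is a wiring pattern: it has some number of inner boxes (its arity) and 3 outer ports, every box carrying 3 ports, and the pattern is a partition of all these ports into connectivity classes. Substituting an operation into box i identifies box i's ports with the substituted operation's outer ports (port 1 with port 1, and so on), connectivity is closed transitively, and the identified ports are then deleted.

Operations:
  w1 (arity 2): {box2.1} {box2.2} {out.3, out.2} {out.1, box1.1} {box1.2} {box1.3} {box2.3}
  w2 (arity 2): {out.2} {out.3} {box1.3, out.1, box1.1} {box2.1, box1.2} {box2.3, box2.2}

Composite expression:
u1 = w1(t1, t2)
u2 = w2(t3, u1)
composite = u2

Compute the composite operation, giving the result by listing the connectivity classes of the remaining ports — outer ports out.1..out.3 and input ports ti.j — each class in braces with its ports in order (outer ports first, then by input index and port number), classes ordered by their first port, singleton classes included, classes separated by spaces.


{out.1, t3.1, t3.3} {out.2} {out.3} {t1.1, t3.2} {t1.2} {t1.3} {t2.1} {t2.2} {t2.3}

Substituting into w2 glues patterns; closure does the rest.
after w1, the pattern on (t1, t2) reads {out.1, t1.1} {out.2, out.3} {t1.2} {t1.3} {t2.1} {t2.2} {t2.3} (out.j = its outer ports)
after w2, the pattern on (t3, t1, t2) reads {out.1, t3.1, t3.3} {out.2} {out.3} {t1.1, t3.2} {t1.2} {t1.3} {t2.1} {t2.2} {t2.3} (out.j = its outer ports)


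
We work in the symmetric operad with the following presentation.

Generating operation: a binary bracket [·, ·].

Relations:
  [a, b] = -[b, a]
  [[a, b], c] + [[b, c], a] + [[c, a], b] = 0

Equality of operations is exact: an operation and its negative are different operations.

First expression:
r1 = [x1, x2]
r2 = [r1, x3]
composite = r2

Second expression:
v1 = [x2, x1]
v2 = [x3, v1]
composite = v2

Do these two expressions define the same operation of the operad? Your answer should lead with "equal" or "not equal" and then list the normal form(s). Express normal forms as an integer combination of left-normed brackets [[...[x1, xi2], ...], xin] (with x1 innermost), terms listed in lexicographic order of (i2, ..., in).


equal; both compose to [[x1, x2], x3]

Reducing the first expression gives [[x1, x2], x3]
Reducing the second expression gives [[x1, x2], x3]
The normal forms match — equal.


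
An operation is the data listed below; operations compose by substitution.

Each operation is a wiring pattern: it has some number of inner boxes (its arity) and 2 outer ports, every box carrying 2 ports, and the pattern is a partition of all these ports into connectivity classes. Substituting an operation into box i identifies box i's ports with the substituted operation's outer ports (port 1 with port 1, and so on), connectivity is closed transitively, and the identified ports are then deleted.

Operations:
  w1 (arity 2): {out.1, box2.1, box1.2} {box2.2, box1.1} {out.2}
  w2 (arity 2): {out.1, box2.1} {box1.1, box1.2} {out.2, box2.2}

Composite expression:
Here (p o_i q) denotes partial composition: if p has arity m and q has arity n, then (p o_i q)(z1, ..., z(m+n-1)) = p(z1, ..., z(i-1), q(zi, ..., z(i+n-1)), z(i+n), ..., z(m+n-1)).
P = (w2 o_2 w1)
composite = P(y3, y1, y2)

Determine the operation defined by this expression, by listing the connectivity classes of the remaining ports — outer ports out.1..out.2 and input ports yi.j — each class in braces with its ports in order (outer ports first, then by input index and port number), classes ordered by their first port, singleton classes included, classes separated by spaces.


{out.1, y1.2, y2.1} {out.2} {y1.1, y2.2} {y3.1, y3.2}

After gluing at w2, chains via deleted ports link the y-ports.
the subtree at w1 composes to {out.1, y1.2, y2.1} {out.2} {y1.1, y2.2} on (y1, y2); out.j = own outer ports
the subtree at w2 composes to {out.1, y1.2, y2.1} {out.2} {y1.1, y2.2} {y3.1, y3.2} on (y3, y1, y2); out.j = own outer ports


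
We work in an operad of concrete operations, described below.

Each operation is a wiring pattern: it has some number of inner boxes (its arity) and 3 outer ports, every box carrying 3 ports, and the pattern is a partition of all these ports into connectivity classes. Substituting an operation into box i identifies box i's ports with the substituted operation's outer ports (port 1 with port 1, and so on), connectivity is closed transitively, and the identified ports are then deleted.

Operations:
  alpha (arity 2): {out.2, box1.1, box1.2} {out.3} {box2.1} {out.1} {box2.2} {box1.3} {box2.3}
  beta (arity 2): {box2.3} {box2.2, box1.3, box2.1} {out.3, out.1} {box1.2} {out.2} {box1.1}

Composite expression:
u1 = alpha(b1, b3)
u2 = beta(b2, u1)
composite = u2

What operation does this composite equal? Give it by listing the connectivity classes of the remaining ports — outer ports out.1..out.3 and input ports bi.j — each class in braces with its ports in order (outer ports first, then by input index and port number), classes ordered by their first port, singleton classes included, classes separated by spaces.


{out.1, out.3} {out.2} {b1.1, b1.2, b2.3} {b1.3} {b2.1} {b2.2} {b3.1} {b3.2} {b3.3}

Two ports join when wires chain via beta-identified ports.
the subtree at alpha composes to {out.1} {out.2, b1.1, b1.2} {out.3} {b1.3} {b3.1} {b3.2} {b3.3} on (b1, b3); out.j = own outer ports
the subtree at beta composes to {out.1, out.3} {out.2} {b1.1, b1.2, b2.3} {b1.3} {b2.1} {b2.2} {b3.1} {b3.2} {b3.3} on (b2, b1, b3); out.j = own outer ports


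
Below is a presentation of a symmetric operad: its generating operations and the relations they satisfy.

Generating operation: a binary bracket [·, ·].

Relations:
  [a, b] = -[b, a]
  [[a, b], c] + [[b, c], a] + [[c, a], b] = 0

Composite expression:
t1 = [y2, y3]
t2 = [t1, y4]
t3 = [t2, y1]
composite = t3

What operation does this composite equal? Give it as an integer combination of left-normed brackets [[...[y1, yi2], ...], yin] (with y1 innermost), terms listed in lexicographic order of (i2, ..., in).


Antisymmetry and Jacobi reduce to y1-anchored left-normed brackets.
Composite bracket: [[[y2, y3], y4], y1]
The bracket unfolds into 8 signed words via [a, b] = ab - ba (2^3 = 8).
Only words starting with y1 matter:
  the word y1y2y3y4 carries sign -1 and contributes -[[[y1, y2], y3], y4]
  the word y1y3y2y4 carries sign +1 and contributes +[[[y1, y3], y2], y4]
  the word y1y4y2y3 carries sign +1 and contributes +[[[y1, y4], y2], y3]
  the word y1y4y3y2 carries sign -1 and contributes -[[[y1, y4], y3], y2]

-[[[y1, y2], y3], y4] + [[[y1, y3], y2], y4] + [[[y1, y4], y2], y3] - [[[y1, y4], y3], y2]


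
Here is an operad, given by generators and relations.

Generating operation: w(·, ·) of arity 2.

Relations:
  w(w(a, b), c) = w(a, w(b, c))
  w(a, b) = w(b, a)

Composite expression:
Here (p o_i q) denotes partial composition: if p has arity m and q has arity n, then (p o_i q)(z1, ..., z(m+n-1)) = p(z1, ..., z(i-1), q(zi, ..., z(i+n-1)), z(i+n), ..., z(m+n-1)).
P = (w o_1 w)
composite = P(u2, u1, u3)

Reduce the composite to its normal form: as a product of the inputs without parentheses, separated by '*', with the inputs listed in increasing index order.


u1 * u2 * u3

With w associative and commutative, the u-input set is all that matters.
w(u2, u1) reduces to u2 * u1
w(w(u2, u1), u3) reduces to u2 * u1 * u3
commutativity sorts the factors: u1 * u2 * u3


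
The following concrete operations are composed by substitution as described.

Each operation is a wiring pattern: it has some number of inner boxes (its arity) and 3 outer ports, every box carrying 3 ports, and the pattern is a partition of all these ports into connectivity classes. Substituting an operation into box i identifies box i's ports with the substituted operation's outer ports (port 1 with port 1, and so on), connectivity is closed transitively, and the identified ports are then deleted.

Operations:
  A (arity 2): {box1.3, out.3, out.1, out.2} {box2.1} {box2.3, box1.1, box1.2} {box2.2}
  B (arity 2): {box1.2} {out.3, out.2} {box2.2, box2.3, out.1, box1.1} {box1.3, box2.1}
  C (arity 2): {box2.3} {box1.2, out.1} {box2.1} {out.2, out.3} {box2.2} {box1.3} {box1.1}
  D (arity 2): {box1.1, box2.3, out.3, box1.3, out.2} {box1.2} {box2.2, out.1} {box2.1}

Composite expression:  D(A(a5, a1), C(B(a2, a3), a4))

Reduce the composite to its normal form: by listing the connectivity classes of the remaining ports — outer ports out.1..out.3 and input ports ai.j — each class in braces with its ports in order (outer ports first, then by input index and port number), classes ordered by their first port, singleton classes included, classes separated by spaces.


Connectivity passes through glued D-boundaries; trace each wire chain.
A over (a5, a1) gives {out.1, out.2, out.3, a5.3} {a1.1} {a1.2} {a1.3, a5.1, a5.2}, out.j being that stage's outer ports
B over (a2, a3) gives {out.1, a2.1, a3.2, a3.3} {out.2, out.3} {a2.2} {a2.3, a3.1}, out.j being that stage's outer ports
C over (a2, a3, a4) gives {out.1} {out.2, out.3} {a2.1, a3.2, a3.3} {a2.2} {a2.3, a3.1} {a4.1} {a4.2} {a4.3}, out.j being that stage's outer ports
D over (a5, a1, a2, a3, a4) gives {out.1, out.2, out.3, a5.3} {a1.1} {a1.2} {a1.3, a5.1, a5.2} {a2.1, a3.2, a3.3} {a2.2} {a2.3, a3.1} {a4.1} {a4.2} {a4.3}, out.j being that stage's outer ports

{out.1, out.2, out.3, a5.3} {a1.1} {a1.2} {a1.3, a5.1, a5.2} {a2.1, a3.2, a3.3} {a2.2} {a2.3, a3.1} {a4.1} {a4.2} {a4.3}


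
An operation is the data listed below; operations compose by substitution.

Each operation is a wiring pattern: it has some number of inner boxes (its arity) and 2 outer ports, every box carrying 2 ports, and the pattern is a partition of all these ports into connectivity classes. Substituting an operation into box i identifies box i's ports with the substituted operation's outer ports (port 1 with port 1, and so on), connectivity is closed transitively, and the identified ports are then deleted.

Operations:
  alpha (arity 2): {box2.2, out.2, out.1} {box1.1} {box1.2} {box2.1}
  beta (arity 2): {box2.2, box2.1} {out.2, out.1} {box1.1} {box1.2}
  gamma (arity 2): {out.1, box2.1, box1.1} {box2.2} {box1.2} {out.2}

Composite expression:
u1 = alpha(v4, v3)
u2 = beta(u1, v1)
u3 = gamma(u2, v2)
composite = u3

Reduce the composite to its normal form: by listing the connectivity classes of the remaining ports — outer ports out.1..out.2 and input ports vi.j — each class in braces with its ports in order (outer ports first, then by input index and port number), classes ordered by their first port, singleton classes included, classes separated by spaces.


Reachability decides: close wires over gamma-identified ports.
the subtree at alpha composes to {out.1, out.2, v3.2} {v3.1} {v4.1} {v4.2} on (v4, v3); out.j = own outer ports
the subtree at beta composes to {out.1, out.2} {v1.1, v1.2} {v3.1} {v3.2} {v4.1} {v4.2} on (v4, v3, v1); out.j = own outer ports
the subtree at gamma composes to {out.1, v2.1} {out.2} {v1.1, v1.2} {v2.2} {v3.1} {v3.2} {v4.1} {v4.2} on (v4, v3, v1, v2); out.j = own outer ports

{out.1, v2.1} {out.2} {v1.1, v1.2} {v2.2} {v3.1} {v3.2} {v4.1} {v4.2}


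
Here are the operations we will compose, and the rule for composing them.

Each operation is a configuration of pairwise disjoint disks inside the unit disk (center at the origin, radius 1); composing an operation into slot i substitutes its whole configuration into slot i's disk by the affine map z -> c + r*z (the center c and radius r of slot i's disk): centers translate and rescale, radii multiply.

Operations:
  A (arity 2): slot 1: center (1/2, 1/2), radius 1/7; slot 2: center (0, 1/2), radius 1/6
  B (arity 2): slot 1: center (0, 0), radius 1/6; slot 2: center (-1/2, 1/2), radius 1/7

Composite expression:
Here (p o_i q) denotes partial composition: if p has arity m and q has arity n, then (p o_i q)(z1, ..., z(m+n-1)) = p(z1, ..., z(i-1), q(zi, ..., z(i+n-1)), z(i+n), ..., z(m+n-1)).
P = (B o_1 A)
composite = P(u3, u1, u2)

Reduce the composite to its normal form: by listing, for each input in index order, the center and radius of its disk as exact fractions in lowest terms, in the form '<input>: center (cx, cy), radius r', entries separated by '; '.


u1: center (0, 1/12), radius 1/36; u2: center (-1/2, 1/2), radius 1/7; u3: center (1/12, 1/12), radius 1/42

Affine substitution under B: radii multiply and u-centers shift.
u3: after 2 affine steps, its disk has center (1/12, 1/12), radius 1/42
u1: after 2 affine steps, its disk has center (0, 1/12), radius 1/36
u2: after 1 affine step, its disk has center (-1/2, 1/2), radius 1/7


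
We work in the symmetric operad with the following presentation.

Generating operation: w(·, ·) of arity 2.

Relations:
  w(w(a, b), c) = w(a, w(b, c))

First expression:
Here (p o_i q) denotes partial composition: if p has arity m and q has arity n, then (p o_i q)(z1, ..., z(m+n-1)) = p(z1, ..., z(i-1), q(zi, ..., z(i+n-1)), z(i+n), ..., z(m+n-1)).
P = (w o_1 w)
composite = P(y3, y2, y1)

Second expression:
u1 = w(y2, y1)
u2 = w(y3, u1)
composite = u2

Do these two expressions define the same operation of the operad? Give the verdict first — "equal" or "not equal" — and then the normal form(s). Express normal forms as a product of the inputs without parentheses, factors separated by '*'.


equal; the common form is y3 * y2 * y1

Normal form of the first expression: y3 * y2 * y1
Normal form of the second expression: y3 * y2 * y1
Same normal form: equal.


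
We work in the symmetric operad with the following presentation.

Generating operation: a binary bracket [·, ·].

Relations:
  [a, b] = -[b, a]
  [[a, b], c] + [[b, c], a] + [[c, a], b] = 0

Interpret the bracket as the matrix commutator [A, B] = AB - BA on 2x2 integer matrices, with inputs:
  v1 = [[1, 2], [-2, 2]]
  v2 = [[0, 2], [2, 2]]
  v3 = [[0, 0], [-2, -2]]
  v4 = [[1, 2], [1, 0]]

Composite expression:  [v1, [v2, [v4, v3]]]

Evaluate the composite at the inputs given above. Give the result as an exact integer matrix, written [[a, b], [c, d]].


[[32, -88], [-72, -32]]

[v4, v3] = [[-4, -4], [4, 4]]
[v2, [v4, v3]] = [[16, 24], [-8, -16]]
[v1, [v2, [v4, v3]]] = [[32, -88], [-72, -32]]


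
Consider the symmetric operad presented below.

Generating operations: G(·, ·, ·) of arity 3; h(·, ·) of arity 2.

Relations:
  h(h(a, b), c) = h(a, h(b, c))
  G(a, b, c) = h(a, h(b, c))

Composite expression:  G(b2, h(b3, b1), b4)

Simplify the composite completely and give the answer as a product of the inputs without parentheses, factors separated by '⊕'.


b2 ⊕ b3 ⊕ b1 ⊕ b4

Associativity of G dissolves the nesting; only the b-input order survives.
h(b3, b1) reduces to b3 ⊕ b1
G(b2, h(b3, b1), b4) reduces to b2 ⊕ b3 ⊕ b1 ⊕ b4


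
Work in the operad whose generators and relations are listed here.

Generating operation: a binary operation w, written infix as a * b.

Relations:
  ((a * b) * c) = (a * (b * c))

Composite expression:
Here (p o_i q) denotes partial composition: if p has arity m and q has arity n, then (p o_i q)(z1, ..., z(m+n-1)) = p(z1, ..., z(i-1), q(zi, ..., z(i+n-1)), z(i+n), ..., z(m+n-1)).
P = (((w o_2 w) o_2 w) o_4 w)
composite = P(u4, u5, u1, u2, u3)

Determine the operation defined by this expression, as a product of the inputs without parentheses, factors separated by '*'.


u4 * u5 * u1 * u2 * u3

Key point: w is associative — brackets drop, the u-order remains.
(u5 * u1) collapses to u5 * u1
(u2 * u3) collapses to u2 * u3
((u5 * u1) * (u2 * u3)) collapses to u5 * u1 * u2 * u3
(u4 * ((u5 * u1) * (u2 * u3))) collapses to u4 * u5 * u1 * u2 * u3


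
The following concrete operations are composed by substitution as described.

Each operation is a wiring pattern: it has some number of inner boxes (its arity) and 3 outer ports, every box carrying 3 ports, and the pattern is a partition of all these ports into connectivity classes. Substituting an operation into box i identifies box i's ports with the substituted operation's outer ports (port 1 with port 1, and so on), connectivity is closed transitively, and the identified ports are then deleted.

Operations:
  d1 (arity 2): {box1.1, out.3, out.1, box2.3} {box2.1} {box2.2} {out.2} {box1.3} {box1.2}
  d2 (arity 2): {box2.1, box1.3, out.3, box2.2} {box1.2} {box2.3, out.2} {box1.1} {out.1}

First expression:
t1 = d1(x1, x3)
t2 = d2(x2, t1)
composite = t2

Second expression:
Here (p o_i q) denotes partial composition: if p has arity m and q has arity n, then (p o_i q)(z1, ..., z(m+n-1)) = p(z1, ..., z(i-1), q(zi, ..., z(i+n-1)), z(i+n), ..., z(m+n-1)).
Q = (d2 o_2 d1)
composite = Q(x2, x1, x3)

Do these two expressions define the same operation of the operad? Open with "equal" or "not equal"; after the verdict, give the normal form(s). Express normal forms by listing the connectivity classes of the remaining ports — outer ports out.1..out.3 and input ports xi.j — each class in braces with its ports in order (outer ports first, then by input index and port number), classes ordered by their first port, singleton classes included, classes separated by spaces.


The first expression, normalized: {out.1} {out.2, out.3, x1.1, x2.3, x3.3} {x1.2} {x1.3} {x2.1} {x2.2} {x3.1} {x3.2}
The second expression, normalized: {out.1} {out.2, out.3, x1.1, x2.3, x3.3} {x1.2} {x1.3} {x2.1} {x2.2} {x3.1} {x3.2}
Same normal form: equal.

equal; both compose to {out.1} {out.2, out.3, x1.1, x2.3, x3.3} {x1.2} {x1.3} {x2.1} {x2.2} {x3.1} {x3.2}


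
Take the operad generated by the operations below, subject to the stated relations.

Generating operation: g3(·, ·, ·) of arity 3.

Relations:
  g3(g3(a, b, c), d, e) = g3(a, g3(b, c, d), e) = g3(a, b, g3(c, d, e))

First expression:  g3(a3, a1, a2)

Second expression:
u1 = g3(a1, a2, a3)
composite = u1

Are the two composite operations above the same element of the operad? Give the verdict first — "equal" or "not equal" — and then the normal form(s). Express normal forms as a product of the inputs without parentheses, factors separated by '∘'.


not equal — first a3 ∘ a1 ∘ a2, second a1 ∘ a2 ∘ a3

Normal form of the first expression: a3 ∘ a1 ∘ a2
Normal form of the second expression: a1 ∘ a2 ∘ a3
The forms do not match — not equal.


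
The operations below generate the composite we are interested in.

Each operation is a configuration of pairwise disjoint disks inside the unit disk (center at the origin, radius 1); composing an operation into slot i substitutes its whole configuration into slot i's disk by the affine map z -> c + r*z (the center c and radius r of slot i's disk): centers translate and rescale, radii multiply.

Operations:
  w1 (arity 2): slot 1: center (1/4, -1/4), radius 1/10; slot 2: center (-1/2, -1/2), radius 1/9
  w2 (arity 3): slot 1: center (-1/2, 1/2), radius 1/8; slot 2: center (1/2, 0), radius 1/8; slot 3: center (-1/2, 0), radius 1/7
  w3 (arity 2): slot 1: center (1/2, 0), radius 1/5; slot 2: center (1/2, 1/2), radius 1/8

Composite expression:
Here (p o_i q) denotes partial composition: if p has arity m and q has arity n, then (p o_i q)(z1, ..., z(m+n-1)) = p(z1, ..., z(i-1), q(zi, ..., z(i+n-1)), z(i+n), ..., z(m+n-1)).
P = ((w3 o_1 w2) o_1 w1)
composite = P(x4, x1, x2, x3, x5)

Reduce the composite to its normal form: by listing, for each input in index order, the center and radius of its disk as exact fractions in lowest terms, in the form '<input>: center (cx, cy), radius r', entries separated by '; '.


x1: center (31/80, 7/80), radius 1/360; x2: center (3/5, 0), radius 1/40; x3: center (2/5, 0), radius 1/35; x4: center (13/32, 3/32), radius 1/400; x5: center (1/2, 1/2), radius 1/8


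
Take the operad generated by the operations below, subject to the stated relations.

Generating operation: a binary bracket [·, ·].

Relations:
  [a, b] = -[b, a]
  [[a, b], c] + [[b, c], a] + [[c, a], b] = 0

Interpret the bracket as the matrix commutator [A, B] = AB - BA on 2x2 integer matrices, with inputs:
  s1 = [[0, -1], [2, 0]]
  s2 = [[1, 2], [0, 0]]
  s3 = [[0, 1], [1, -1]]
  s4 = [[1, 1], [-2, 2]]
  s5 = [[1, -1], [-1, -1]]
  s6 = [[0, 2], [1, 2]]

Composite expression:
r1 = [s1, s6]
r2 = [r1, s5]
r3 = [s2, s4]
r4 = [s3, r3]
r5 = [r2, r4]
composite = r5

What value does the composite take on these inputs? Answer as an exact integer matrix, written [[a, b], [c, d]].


[[58, -16], [-4, -58]]

[s1, s6] = [[-5, -2], [-4, 5]]
[[s1, s6], s5] = [[-2, 14], [-18, 2]]
[s2, s4] = [[-4, 3], [2, 4]]
[s3, [s2, s4]] = [[-1, 11], [-10, 1]]
[[[s1, s6], s5], [s3, [s2, s4]]] = [[58, -16], [-4, -58]]


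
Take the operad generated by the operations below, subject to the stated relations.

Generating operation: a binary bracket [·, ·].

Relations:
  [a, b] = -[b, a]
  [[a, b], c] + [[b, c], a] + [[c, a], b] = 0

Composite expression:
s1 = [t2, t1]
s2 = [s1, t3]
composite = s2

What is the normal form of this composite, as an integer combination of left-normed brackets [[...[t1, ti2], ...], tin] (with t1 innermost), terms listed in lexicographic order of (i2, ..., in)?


-[[t1, t2], t3]

A multilinear Lie element is pinned by t1-initial words (t1 innermost).
Composite bracket: [[t2, t1], t3]
Each bracket splits as ab - ba, giving 4 signed words (2^2 = 4).
Keep just the words that open with t1:
  the word t1t2t3 carries sign -1 and contributes -[[t1, t2], t3]


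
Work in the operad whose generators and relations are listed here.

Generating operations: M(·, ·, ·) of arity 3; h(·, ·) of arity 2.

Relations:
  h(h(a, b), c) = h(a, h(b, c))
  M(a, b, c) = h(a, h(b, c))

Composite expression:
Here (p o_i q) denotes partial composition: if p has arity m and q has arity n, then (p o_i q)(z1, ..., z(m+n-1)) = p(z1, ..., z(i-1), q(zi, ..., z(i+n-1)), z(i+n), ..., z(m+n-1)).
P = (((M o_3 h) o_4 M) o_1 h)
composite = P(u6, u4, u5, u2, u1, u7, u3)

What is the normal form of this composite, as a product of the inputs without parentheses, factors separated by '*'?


All parenthesizations of M agree; list the u-inputs left to right.
h(u6, u4) unparenthesizes to u6 * u4
M(u1, u7, u3) unparenthesizes to u1 * u7 * u3
h(u2, M(u1, u7, u3)) unparenthesizes to u2 * u1 * u7 * u3
M(h(u6, u4), u5, h(u2, M(u1, u7, u3))) unparenthesizes to u6 * u4 * u5 * u2 * u1 * u7 * u3

u6 * u4 * u5 * u2 * u1 * u7 * u3


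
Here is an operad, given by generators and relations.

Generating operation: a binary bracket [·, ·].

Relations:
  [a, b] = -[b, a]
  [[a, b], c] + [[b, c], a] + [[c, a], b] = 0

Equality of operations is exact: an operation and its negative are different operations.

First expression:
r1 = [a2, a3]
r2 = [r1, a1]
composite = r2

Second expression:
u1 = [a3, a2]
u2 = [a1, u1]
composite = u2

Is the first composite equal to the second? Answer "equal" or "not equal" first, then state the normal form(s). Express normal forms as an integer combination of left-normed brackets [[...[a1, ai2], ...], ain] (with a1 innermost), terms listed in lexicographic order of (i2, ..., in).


equal: each reduces to -[[a1, a2], a3] + [[a1, a3], a2]

In normal form, the first expression is -[[a1, a2], a3] + [[a1, a3], a2]
In normal form, the second expression is -[[a1, a2], a3] + [[a1, a3], a2]
The normal forms match — equal.


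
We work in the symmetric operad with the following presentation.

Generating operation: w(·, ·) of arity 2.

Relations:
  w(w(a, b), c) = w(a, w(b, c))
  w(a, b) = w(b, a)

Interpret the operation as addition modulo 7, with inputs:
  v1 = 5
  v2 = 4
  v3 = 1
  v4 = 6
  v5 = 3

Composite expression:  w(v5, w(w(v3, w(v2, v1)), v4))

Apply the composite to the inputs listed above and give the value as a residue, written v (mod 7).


w(v2, v1) = 2
w(v3, w(v2, v1)) = 3
w(w(v3, w(v2, v1)), v4) = 2
w(v5, w(w(v3, w(v2, v1)), v4)) = 5

5 (mod 7)


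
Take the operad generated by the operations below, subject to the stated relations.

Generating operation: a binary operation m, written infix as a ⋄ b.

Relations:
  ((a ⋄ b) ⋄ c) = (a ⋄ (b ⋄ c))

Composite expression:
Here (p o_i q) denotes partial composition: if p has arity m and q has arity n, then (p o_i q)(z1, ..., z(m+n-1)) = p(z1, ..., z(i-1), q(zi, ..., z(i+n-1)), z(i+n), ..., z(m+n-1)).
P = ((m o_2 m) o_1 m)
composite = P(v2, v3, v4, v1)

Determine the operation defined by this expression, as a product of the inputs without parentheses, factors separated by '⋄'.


Every regrouping of m is equal, so read the v-inputs in written order.
(v2 ⋄ v3) linearizes to v2 ⋄ v3
(v4 ⋄ v1) linearizes to v4 ⋄ v1
((v2 ⋄ v3) ⋄ (v4 ⋄ v1)) linearizes to v2 ⋄ v3 ⋄ v4 ⋄ v1

v2 ⋄ v3 ⋄ v4 ⋄ v1


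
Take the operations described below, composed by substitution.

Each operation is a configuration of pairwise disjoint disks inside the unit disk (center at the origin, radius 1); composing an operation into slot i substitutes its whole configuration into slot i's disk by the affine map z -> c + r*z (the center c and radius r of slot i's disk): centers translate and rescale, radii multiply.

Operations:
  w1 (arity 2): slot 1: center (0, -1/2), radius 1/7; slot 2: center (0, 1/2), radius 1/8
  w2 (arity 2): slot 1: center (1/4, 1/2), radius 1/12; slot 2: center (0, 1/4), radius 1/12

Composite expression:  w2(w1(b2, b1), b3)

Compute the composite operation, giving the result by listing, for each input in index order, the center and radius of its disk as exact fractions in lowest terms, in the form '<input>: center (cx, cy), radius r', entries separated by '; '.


b1: center (1/4, 13/24), radius 1/96; b2: center (1/4, 11/24), radius 1/84; b3: center (0, 1/4), radius 1/12

Below w2, radii multiply path by path; the b-disk centers shift.
b2: after 2 affine steps, its disk has center (1/4, 11/24), radius 1/84
b1: after 2 affine steps, its disk has center (1/4, 13/24), radius 1/96
b3: after 1 affine step, its disk has center (0, 1/4), radius 1/12


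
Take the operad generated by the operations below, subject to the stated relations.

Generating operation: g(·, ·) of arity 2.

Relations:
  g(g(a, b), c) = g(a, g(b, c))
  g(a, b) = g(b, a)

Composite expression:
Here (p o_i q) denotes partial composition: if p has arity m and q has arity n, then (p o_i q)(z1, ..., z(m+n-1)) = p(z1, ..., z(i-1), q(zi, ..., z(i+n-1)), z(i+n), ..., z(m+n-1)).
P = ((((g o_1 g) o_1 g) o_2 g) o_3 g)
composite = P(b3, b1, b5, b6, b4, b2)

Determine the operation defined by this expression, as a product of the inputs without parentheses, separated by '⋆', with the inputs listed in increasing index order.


b1 ⋆ b2 ⋆ b3 ⋆ b4 ⋆ b5 ⋆ b6


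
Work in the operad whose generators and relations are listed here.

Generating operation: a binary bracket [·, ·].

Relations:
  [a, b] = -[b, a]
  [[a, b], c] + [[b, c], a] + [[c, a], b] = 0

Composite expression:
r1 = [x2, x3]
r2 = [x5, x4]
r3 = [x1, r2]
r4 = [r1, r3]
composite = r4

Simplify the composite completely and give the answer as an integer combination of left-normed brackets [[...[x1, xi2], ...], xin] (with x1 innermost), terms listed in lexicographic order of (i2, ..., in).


[[[[x1, x4], x5], x2], x3] - [[[[x1, x4], x5], x3], x2] - [[[[x1, x5], x4], x2], x3] + [[[[x1, x5], x4], x3], x2]

Left-normed coefficients sit on the x1-initial expansion words.
Composite bracket: [[x2, x3], [x1, [x5, x4]]]
The bracket unfolds into 16 signed words via [a, b] = ab - ba (2^4 = 16).
Coefficients come from the x1-initial words:
  sign of x1x4x5x2x3 is +1, so it contributes +[[[[x1, x4], x5], x2], x3]
  sign of x1x4x5x3x2 is -1, so it contributes -[[[[x1, x4], x5], x3], x2]
  sign of x1x5x4x2x3 is -1, so it contributes -[[[[x1, x5], x4], x2], x3]
  sign of x1x5x4x3x2 is +1, so it contributes +[[[[x1, x5], x4], x3], x2]
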